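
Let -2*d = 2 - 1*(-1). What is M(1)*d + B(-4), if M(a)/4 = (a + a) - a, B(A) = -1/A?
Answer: -23/4 ≈ -5.7500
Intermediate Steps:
d = -3/2 (d = -(2 - 1*(-1))/2 = -(2 + 1)/2 = -½*3 = -3/2 ≈ -1.5000)
M(a) = 4*a (M(a) = 4*((a + a) - a) = 4*(2*a - a) = 4*a)
M(1)*d + B(-4) = (4*1)*(-3/2) - 1/(-4) = 4*(-3/2) - 1*(-¼) = -6 + ¼ = -23/4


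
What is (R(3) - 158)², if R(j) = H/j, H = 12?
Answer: 23716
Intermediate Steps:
R(j) = 12/j
(R(3) - 158)² = (12/3 - 158)² = (12*(⅓) - 158)² = (4 - 158)² = (-154)² = 23716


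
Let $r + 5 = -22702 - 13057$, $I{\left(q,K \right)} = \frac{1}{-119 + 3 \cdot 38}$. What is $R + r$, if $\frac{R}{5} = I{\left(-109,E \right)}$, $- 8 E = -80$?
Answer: $-35765$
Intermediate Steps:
$E = 10$ ($E = \left(- \frac{1}{8}\right) \left(-80\right) = 10$)
$I{\left(q,K \right)} = - \frac{1}{5}$ ($I{\left(q,K \right)} = \frac{1}{-119 + 114} = \frac{1}{-5} = - \frac{1}{5}$)
$r = -35764$ ($r = -5 - 35759 = -35764$)
$R = -1$ ($R = 5 \left(- \frac{1}{5}\right) = -1$)
$R + r = -1 - 35764 = -35765$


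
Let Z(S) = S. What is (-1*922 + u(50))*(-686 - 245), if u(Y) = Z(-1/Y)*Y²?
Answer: 904932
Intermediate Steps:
u(Y) = -Y (u(Y) = (-1/Y)*Y² = -Y)
(-1*922 + u(50))*(-686 - 245) = (-1*922 - 1*50)*(-686 - 245) = (-922 - 50)*(-931) = -972*(-931) = 904932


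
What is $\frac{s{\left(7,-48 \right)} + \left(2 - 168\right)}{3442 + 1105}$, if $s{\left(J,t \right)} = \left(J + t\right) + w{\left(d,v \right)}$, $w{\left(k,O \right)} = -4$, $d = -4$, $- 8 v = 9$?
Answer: $- \frac{211}{4547} \approx -0.046404$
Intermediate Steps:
$v = - \frac{9}{8}$ ($v = \left(- \frac{1}{8}\right) 9 = - \frac{9}{8} \approx -1.125$)
$s{\left(J,t \right)} = -4 + J + t$ ($s{\left(J,t \right)} = \left(J + t\right) - 4 = -4 + J + t$)
$\frac{s{\left(7,-48 \right)} + \left(2 - 168\right)}{3442 + 1105} = \frac{\left(-4 + 7 - 48\right) + \left(2 - 168\right)}{3442 + 1105} = \frac{-45 + \left(2 - 168\right)}{4547} = \left(-45 - 166\right) \frac{1}{4547} = \left(-211\right) \frac{1}{4547} = - \frac{211}{4547}$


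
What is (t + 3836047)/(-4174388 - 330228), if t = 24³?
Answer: -3849871/4504616 ≈ -0.85465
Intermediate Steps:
t = 13824
(t + 3836047)/(-4174388 - 330228) = (13824 + 3836047)/(-4174388 - 330228) = 3849871/(-4504616) = 3849871*(-1/4504616) = -3849871/4504616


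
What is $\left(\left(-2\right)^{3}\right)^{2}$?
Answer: $64$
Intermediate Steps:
$\left(\left(-2\right)^{3}\right)^{2} = \left(-8\right)^{2} = 64$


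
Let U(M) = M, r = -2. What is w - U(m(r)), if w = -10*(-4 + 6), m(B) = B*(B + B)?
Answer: -28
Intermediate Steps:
m(B) = 2*B**2 (m(B) = B*(2*B) = 2*B**2)
w = -20 (w = -10*2 = -20)
w - U(m(r)) = -20 - 2*(-2)**2 = -20 - 2*4 = -20 - 1*8 = -20 - 8 = -28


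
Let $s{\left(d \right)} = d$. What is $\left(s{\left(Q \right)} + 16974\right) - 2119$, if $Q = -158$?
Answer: $14697$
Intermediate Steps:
$\left(s{\left(Q \right)} + 16974\right) - 2119 = \left(-158 + 16974\right) - 2119 = 16816 - 2119 = 14697$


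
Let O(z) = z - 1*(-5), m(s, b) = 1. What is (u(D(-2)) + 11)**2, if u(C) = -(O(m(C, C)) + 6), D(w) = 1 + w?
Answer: 1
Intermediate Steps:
O(z) = 5 + z (O(z) = z + 5 = 5 + z)
u(C) = -12 (u(C) = -((5 + 1) + 6) = -(6 + 6) = -1*12 = -12)
(u(D(-2)) + 11)**2 = (-12 + 11)**2 = (-1)**2 = 1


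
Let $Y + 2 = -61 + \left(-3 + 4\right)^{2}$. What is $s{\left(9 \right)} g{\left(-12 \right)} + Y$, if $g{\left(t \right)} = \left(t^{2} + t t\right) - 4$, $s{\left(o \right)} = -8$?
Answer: $-2334$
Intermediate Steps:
$g{\left(t \right)} = -4 + 2 t^{2}$ ($g{\left(t \right)} = \left(t^{2} + t^{2}\right) - 4 = 2 t^{2} - 4 = -4 + 2 t^{2}$)
$Y = -62$ ($Y = -2 - \left(61 - \left(-3 + 4\right)^{2}\right) = -2 - \left(61 - 1^{2}\right) = -2 + \left(-61 + 1\right) = -2 - 60 = -62$)
$s{\left(9 \right)} g{\left(-12 \right)} + Y = - 8 \left(-4 + 2 \left(-12\right)^{2}\right) - 62 = - 8 \left(-4 + 2 \cdot 144\right) - 62 = - 8 \left(-4 + 288\right) - 62 = \left(-8\right) 284 - 62 = -2272 - 62 = -2334$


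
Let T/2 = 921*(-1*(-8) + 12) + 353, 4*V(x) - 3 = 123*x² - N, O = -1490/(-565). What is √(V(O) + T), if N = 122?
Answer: √1927102877/226 ≈ 194.24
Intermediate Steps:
O = 298/113 (O = -1490*(-1/565) = 298/113 ≈ 2.6372)
V(x) = -119/4 + 123*x²/4 (V(x) = ¾ + (123*x² - 1*122)/4 = ¾ + (123*x² - 122)/4 = ¾ + (-122 + 123*x²)/4 = ¾ + (-61/2 + 123*x²/4) = -119/4 + 123*x²/4)
T = 37546 (T = 2*(921*(-1*(-8) + 12) + 353) = 2*(921*(8 + 12) + 353) = 2*(921*20 + 353) = 2*(18420 + 353) = 2*18773 = 37546)
√(V(O) + T) = √((-119/4 + 123*(298/113)²/4) + 37546) = √((-119/4 + (123/4)*(88804/12769)) + 37546) = √((-119/4 + 2730723/12769) + 37546) = √(9403381/51076 + 37546) = √(1927102877/51076) = √1927102877/226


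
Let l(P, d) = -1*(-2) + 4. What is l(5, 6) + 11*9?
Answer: 105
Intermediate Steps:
l(P, d) = 6 (l(P, d) = 2 + 4 = 6)
l(5, 6) + 11*9 = 6 + 11*9 = 6 + 99 = 105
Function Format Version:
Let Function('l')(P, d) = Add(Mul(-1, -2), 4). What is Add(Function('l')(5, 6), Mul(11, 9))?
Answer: 105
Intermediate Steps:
Function('l')(P, d) = 6 (Function('l')(P, d) = Add(2, 4) = 6)
Add(Function('l')(5, 6), Mul(11, 9)) = Add(6, Mul(11, 9)) = Add(6, 99) = 105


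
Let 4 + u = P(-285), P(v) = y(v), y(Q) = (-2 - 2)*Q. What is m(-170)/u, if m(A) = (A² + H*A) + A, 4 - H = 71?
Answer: 5015/142 ≈ 35.317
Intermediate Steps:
H = -67 (H = 4 - 1*71 = 4 - 71 = -67)
y(Q) = -4*Q
P(v) = -4*v
m(A) = A² - 66*A (m(A) = (A² - 67*A) + A = A² - 66*A)
u = 1136 (u = -4 - 4*(-285) = -4 + 1140 = 1136)
m(-170)/u = -170*(-66 - 170)/1136 = -170*(-236)*(1/1136) = 40120*(1/1136) = 5015/142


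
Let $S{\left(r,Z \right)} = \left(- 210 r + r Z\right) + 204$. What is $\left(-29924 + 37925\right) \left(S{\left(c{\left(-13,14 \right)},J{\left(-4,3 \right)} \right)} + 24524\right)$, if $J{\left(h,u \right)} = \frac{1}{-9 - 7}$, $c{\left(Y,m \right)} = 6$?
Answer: $\frac{1502115741}{8} \approx 1.8776 \cdot 10^{8}$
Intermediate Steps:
$J{\left(h,u \right)} = - \frac{1}{16}$ ($J{\left(h,u \right)} = \frac{1}{-16} = - \frac{1}{16}$)
$S{\left(r,Z \right)} = 204 - 210 r + Z r$ ($S{\left(r,Z \right)} = \left(- 210 r + Z r\right) + 204 = 204 - 210 r + Z r$)
$\left(-29924 + 37925\right) \left(S{\left(c{\left(-13,14 \right)},J{\left(-4,3 \right)} \right)} + 24524\right) = \left(-29924 + 37925\right) \left(\left(204 - 1260 - \frac{3}{8}\right) + 24524\right) = 8001 \left(\left(204 - 1260 - \frac{3}{8}\right) + 24524\right) = 8001 \left(- \frac{8451}{8} + 24524\right) = 8001 \cdot \frac{187741}{8} = \frac{1502115741}{8}$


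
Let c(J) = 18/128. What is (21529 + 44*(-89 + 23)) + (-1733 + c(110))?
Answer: 1081097/64 ≈ 16892.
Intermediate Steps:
c(J) = 9/64 (c(J) = 18*(1/128) = 9/64)
(21529 + 44*(-89 + 23)) + (-1733 + c(110)) = (21529 + 44*(-89 + 23)) + (-1733 + 9/64) = (21529 + 44*(-66)) - 110903/64 = (21529 - 2904) - 110903/64 = 18625 - 110903/64 = 1081097/64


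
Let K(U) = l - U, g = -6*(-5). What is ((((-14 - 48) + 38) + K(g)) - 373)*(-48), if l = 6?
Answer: 20208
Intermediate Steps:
g = 30
K(U) = 6 - U
((((-14 - 48) + 38) + K(g)) - 373)*(-48) = ((((-14 - 48) + 38) + (6 - 1*30)) - 373)*(-48) = (((-62 + 38) + (6 - 30)) - 373)*(-48) = ((-24 - 24) - 373)*(-48) = (-48 - 373)*(-48) = -421*(-48) = 20208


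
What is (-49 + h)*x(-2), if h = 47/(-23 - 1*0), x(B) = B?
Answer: 2348/23 ≈ 102.09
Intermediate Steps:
h = -47/23 (h = 47/(-23 + 0) = 47/(-23) = 47*(-1/23) = -47/23 ≈ -2.0435)
(-49 + h)*x(-2) = (-49 - 47/23)*(-2) = -1174/23*(-2) = 2348/23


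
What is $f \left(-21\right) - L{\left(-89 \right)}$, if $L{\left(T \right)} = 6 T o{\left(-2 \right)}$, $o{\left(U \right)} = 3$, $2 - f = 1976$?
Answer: $43056$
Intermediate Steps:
$f = -1974$ ($f = 2 - 1976 = -1974$)
$L{\left(T \right)} = 18 T$ ($L{\left(T \right)} = 6 T 3 = 18 T$)
$f \left(-21\right) - L{\left(-89 \right)} = \left(-1974\right) \left(-21\right) - 18 \left(-89\right) = 41454 - -1602 = 41454 + 1602 = 43056$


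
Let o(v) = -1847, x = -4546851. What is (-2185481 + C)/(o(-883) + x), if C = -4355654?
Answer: 6541135/4548698 ≈ 1.4380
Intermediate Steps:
(-2185481 + C)/(o(-883) + x) = (-2185481 - 4355654)/(-1847 - 4546851) = -6541135/(-4548698) = -6541135*(-1/4548698) = 6541135/4548698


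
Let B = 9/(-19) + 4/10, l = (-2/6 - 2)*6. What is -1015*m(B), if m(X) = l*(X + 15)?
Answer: 4029956/19 ≈ 2.1210e+5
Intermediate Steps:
l = -14 (l = (-2*⅙ - 2)*6 = (-⅓ - 2)*6 = -7/3*6 = -14)
B = -7/95 (B = 9*(-1/19) + 4*(⅒) = -9/19 + ⅖ = -7/95 ≈ -0.073684)
m(X) = -210 - 14*X (m(X) = -14*(X + 15) = -14*(15 + X) = -210 - 14*X)
-1015*m(B) = -1015*(-210 - 14*(-7/95)) = -1015*(-210 + 98/95) = -1015*(-19852/95) = 4029956/19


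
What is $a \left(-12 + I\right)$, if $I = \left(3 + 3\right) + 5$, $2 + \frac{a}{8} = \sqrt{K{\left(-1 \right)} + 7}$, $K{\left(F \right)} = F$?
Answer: $16 - 8 \sqrt{6} \approx -3.5959$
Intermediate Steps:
$a = -16 + 8 \sqrt{6}$ ($a = -16 + 8 \sqrt{-1 + 7} = -16 + 8 \sqrt{6} \approx 3.5959$)
$I = 11$ ($I = 6 + 5 = 11$)
$a \left(-12 + I\right) = \left(-16 + 8 \sqrt{6}\right) \left(-12 + 11\right) = \left(-16 + 8 \sqrt{6}\right) \left(-1\right) = 16 - 8 \sqrt{6}$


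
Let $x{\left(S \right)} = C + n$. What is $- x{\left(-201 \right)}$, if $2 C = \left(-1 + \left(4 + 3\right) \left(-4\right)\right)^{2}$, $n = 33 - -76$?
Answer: $- \frac{1059}{2} \approx -529.5$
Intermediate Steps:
$n = 109$ ($n = 33 + 76 = 109$)
$C = \frac{841}{2}$ ($C = \frac{\left(-1 + \left(4 + 3\right) \left(-4\right)\right)^{2}}{2} = \frac{\left(-1 + 7 \left(-4\right)\right)^{2}}{2} = \frac{\left(-1 - 28\right)^{2}}{2} = \frac{\left(-29\right)^{2}}{2} = \frac{1}{2} \cdot 841 = \frac{841}{2} \approx 420.5$)
$x{\left(S \right)} = \frac{1059}{2}$ ($x{\left(S \right)} = \frac{841}{2} + 109 = \frac{1059}{2}$)
$- x{\left(-201 \right)} = \left(-1\right) \frac{1059}{2} = - \frac{1059}{2}$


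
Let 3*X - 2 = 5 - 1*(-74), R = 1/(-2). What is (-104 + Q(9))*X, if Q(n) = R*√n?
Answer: -5697/2 ≈ -2848.5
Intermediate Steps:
R = -½ ≈ -0.50000
X = 27 (X = ⅔ + (5 - 1*(-74))/3 = ⅔ + (5 + 74)/3 = ⅔ + (⅓)*79 = ⅔ + 79/3 = 27)
Q(n) = -√n/2
(-104 + Q(9))*X = (-104 - √9/2)*27 = (-104 - ½*3)*27 = (-104 - 3/2)*27 = -211/2*27 = -5697/2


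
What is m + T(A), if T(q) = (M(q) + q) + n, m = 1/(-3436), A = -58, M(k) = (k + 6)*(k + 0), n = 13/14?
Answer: 71168143/24052 ≈ 2958.9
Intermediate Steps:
n = 13/14 (n = 13*(1/14) = 13/14 ≈ 0.92857)
M(k) = k*(6 + k) (M(k) = (6 + k)*k = k*(6 + k))
m = -1/3436 ≈ -0.00029104
T(q) = 13/14 + q + q*(6 + q) (T(q) = (q*(6 + q) + q) + 13/14 = (q + q*(6 + q)) + 13/14 = 13/14 + q + q*(6 + q))
m + T(A) = -1/3436 + (13/14 + (-58)² + 7*(-58)) = -1/3436 + (13/14 + 3364 - 406) = -1/3436 + 41425/14 = 71168143/24052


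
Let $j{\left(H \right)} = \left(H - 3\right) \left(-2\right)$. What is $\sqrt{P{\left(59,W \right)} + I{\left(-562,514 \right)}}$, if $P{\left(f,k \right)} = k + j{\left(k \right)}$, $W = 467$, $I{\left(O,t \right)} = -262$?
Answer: $i \sqrt{723} \approx 26.889 i$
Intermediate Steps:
$j{\left(H \right)} = 6 - 2 H$ ($j{\left(H \right)} = \left(-3 + H\right) \left(-2\right) = 6 - 2 H$)
$P{\left(f,k \right)} = 6 - k$ ($P{\left(f,k \right)} = k - \left(-6 + 2 k\right) = 6 - k$)
$\sqrt{P{\left(59,W \right)} + I{\left(-562,514 \right)}} = \sqrt{\left(6 - 467\right) - 262} = \sqrt{-461 - 262} = \sqrt{-723} = i \sqrt{723}$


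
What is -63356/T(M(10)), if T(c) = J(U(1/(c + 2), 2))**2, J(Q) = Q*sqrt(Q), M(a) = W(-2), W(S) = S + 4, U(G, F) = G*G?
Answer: -259506176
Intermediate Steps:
U(G, F) = G**2
W(S) = 4 + S
M(a) = 2 (M(a) = 4 - 2 = 2)
J(Q) = Q**(3/2)
T(c) = (2 + c)**(-6) (T(c) = (((1/(c + 2))**2)**(3/2))**2 = (((1/(2 + c))**2)**(3/2))**2 = (((2 + c)**(-2))**(3/2))**2 = (2 + c)**(-6))
-63356/T(M(10)) = -63356*(2 + 2)**6 = -63356/(4**(-6)) = -63356/1/4096 = -63356*4096 = -259506176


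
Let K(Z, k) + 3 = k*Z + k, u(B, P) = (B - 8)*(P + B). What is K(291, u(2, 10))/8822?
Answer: -21027/8822 ≈ -2.3835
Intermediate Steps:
u(B, P) = (-8 + B)*(B + P)
K(Z, k) = -3 + k + Z*k (K(Z, k) = -3 + (k*Z + k) = -3 + (Z*k + k) = -3 + (k + Z*k) = -3 + k + Z*k)
K(291, u(2, 10))/8822 = (-3 + (2² - 8*2 - 8*10 + 2*10) + 291*(2² - 8*2 - 8*10 + 2*10))/8822 = (-3 + (4 - 16 - 80 + 20) + 291*(4 - 16 - 80 + 20))*(1/8822) = (-3 - 72 + 291*(-72))*(1/8822) = (-3 - 72 - 20952)*(1/8822) = -21027*1/8822 = -21027/8822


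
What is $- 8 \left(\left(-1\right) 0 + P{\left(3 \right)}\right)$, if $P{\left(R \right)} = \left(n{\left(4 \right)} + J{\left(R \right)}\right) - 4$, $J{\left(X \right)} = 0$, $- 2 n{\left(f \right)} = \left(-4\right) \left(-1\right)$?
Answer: $48$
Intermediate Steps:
$n{\left(f \right)} = -2$ ($n{\left(f \right)} = - \frac{\left(-4\right) \left(-1\right)}{2} = \left(- \frac{1}{2}\right) 4 = -2$)
$P{\left(R \right)} = -6$ ($P{\left(R \right)} = \left(-2 + 0\right) - 4 = -2 - 4 = -6$)
$- 8 \left(\left(-1\right) 0 + P{\left(3 \right)}\right) = - 8 \left(\left(-1\right) 0 - 6\right) = - 8 \left(0 - 6\right) = \left(-8\right) \left(-6\right) = 48$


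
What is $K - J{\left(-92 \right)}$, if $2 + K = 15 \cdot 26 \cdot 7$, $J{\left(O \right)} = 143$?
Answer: $2585$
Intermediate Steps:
$K = 2728$ ($K = -2 + 15 \cdot 26 \cdot 7 = -2 + 390 \cdot 7 = -2 + 2730 = 2728$)
$K - J{\left(-92 \right)} = 2728 - 143 = 2585$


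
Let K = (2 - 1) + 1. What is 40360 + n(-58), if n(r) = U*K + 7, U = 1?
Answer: 40369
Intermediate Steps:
K = 2 (K = 1 + 1 = 2)
n(r) = 9 (n(r) = 1*2 + 7 = 2 + 7 = 9)
40360 + n(-58) = 40360 + 9 = 40369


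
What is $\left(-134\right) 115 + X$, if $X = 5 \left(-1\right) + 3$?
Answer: $-15412$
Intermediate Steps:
$X = -2$ ($X = -5 + 3 = -2$)
$\left(-134\right) 115 + X = \left(-134\right) 115 - 2 = -15410 - 2 = -15412$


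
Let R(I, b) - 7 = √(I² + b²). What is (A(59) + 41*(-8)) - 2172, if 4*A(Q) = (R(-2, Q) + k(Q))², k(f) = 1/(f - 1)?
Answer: -21750811/13456 + 407*√3485/116 ≈ -1409.3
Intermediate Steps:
R(I, b) = 7 + √(I² + b²)
k(f) = 1/(-1 + f)
A(Q) = (7 + 1/(-1 + Q) + √(4 + Q²))²/4 (A(Q) = ((7 + √((-2)² + Q²)) + 1/(-1 + Q))²/4 = ((7 + √(4 + Q²)) + 1/(-1 + Q))²/4 = (7 + 1/(-1 + Q) + √(4 + Q²))²/4)
(A(59) + 41*(-8)) - 2172 = ((1 + (-1 + 59)*(7 + √(4 + 59²)))²/(4*(-1 + 59)²) + 41*(-8)) - 2172 = ((¼)*(1 + 58*(7 + √(4 + 3481)))²/58² - 328) - 2172 = ((¼)*(1 + 58*(7 + √3485))²*(1/3364) - 328) - 2172 = ((¼)*(1 + (406 + 58*√3485))²*(1/3364) - 328) - 2172 = ((¼)*(407 + 58*√3485)²*(1/3364) - 328) - 2172 = ((407 + 58*√3485)²/13456 - 328) - 2172 = (-328 + (407 + 58*√3485)²/13456) - 2172 = -2500 + (407 + 58*√3485)²/13456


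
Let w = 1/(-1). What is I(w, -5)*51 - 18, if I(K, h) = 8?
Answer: 390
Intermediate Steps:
w = -1
I(w, -5)*51 - 18 = 8*51 - 18 = 408 - 18 = 390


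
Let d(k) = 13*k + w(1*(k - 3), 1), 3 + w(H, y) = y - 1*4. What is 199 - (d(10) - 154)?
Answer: 229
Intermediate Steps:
w(H, y) = -7 + y (w(H, y) = -3 + (y - 1*4) = -3 + (y - 4) = -3 + (-4 + y) = -7 + y)
d(k) = -6 + 13*k (d(k) = 13*k + (-7 + 1) = 13*k - 6 = -6 + 13*k)
199 - (d(10) - 154) = 199 - ((-6 + 13*10) - 154) = 199 - ((-6 + 130) - 154) = 199 - (124 - 154) = 199 - 1*(-30) = 199 + 30 = 229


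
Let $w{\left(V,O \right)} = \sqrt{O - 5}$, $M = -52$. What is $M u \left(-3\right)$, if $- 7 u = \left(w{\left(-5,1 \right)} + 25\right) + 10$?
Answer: $-780 - \frac{312 i}{7} \approx -780.0 - 44.571 i$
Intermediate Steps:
$w{\left(V,O \right)} = \sqrt{-5 + O}$
$u = -5 - \frac{2 i}{7}$ ($u = - \frac{\left(\sqrt{-5 + 1} + 25\right) + 10}{7} = - \frac{\left(\sqrt{-4} + 25\right) + 10}{7} = - \frac{\left(2 i + 25\right) + 10}{7} = - \frac{\left(25 + 2 i\right) + 10}{7} = - \frac{35 + 2 i}{7} = -5 - \frac{2 i}{7} \approx -5.0 - 0.28571 i$)
$M u \left(-3\right) = - 52 \left(-5 - \frac{2 i}{7}\right) \left(-3\right) = \left(260 + \frac{104 i}{7}\right) \left(-3\right) = -780 - \frac{312 i}{7}$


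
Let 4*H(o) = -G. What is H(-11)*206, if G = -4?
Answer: 206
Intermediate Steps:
H(o) = 1 (H(o) = (-1*(-4))/4 = (1/4)*4 = 1)
H(-11)*206 = 1*206 = 206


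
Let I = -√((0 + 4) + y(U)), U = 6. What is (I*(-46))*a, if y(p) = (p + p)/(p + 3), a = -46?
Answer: -8464*√3/3 ≈ -4886.7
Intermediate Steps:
y(p) = 2*p/(3 + p) (y(p) = (2*p)/(3 + p) = 2*p/(3 + p))
I = -4*√3/3 (I = -√((0 + 4) + 2*6/(3 + 6)) = -√(4 + 2*6/9) = -√(4 + 2*6*(⅑)) = -√(4 + 4/3) = -√(16/3) = -4*√3/3 ≈ -2.3094)
(I*(-46))*a = (-4*√3/3*(-46))*(-46) = (184*√3/3)*(-46) = -8464*√3/3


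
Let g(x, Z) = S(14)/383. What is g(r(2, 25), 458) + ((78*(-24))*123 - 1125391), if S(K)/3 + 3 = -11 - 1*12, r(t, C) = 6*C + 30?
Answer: -519212879/383 ≈ -1.3556e+6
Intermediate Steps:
r(t, C) = 30 + 6*C
S(K) = -78 (S(K) = -9 + 3*(-11 - 1*12) = -9 + 3*(-11 - 12) = -9 + 3*(-23) = -9 - 69 = -78)
g(x, Z) = -78/383
g(r(2, 25), 458) + ((78*(-24))*123 - 1125391) = -78/383 + ((78*(-24))*123 - 1125391) = -78/383 + (-1872*123 - 1125391) = -78/383 + (-230256 - 1125391) = -78/383 - 1355647 = -519212879/383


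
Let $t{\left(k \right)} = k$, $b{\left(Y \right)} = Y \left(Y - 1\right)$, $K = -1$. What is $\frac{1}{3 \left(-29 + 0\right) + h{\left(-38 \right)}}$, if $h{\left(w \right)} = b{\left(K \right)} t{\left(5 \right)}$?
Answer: $- \frac{1}{77} \approx -0.012987$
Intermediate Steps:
$b{\left(Y \right)} = Y \left(-1 + Y\right)$
$h{\left(w \right)} = 10$ ($h{\left(w \right)} = - (-1 - 1) 5 = \left(-1\right) \left(-2\right) 5 = 2 \cdot 5 = 10$)
$\frac{1}{3 \left(-29 + 0\right) + h{\left(-38 \right)}} = \frac{1}{3 \left(-29 + 0\right) + 10} = \frac{1}{3 \left(-29\right) + 10} = \frac{1}{-87 + 10} = \frac{1}{-77} = - \frac{1}{77}$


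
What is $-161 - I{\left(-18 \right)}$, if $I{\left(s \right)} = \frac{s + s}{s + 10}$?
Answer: $- \frac{331}{2} \approx -165.5$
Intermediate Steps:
$I{\left(s \right)} = \frac{2 s}{10 + s}$
$-161 - I{\left(-18 \right)} = -161 - 2 \left(-18\right) \frac{1}{10 - 18} = -161 - 2 \left(-18\right) \frac{1}{-8} = -161 - 2 \left(-18\right) \left(- \frac{1}{8}\right) = -161 - \frac{9}{2} = - \frac{331}{2}$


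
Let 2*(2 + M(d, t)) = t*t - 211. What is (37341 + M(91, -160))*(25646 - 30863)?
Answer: -522049539/2 ≈ -2.6102e+8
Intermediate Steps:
M(d, t) = -215/2 + t²/2 (M(d, t) = -2 + (t*t - 211)/2 = -2 + (t² - 211)/2 = -2 + (-211 + t²)/2 = -2 + (-211/2 + t²/2) = -215/2 + t²/2)
(37341 + M(91, -160))*(25646 - 30863) = (37341 + (-215/2 + (½)*(-160)²))*(25646 - 30863) = (37341 + (-215/2 + (½)*25600))*(-5217) = (37341 + (-215/2 + 12800))*(-5217) = (37341 + 25385/2)*(-5217) = (100067/2)*(-5217) = -522049539/2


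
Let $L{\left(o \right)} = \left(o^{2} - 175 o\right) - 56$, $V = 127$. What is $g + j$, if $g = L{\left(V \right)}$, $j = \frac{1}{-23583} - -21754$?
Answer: $\frac{367941965}{23583} \approx 15602.0$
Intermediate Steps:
$j = \frac{513024581}{23583}$ ($j = - \frac{1}{23583} + 21754 = \frac{513024581}{23583} \approx 21754.0$)
$L{\left(o \right)} = -56 + o^{2} - 175 o$
$g = -6152$ ($g = -56 + 127^{2} - 22225 = -56 + 16129 - 22225 = -6152$)
$g + j = -6152 + \frac{513024581}{23583} = \frac{367941965}{23583}$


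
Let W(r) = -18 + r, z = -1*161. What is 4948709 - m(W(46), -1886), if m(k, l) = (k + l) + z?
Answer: 4950728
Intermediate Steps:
z = -161
m(k, l) = -161 + k + l (m(k, l) = (k + l) - 161 = -161 + k + l)
4948709 - m(W(46), -1886) = 4948709 - (-161 + (-18 + 46) - 1886) = 4948709 - (-161 + 28 - 1886) = 4948709 - 1*(-2019) = 4948709 + 2019 = 4950728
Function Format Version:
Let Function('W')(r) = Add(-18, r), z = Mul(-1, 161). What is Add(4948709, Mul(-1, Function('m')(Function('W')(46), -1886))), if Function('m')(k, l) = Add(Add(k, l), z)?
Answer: 4950728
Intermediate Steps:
z = -161
Function('m')(k, l) = Add(-161, k, l) (Function('m')(k, l) = Add(Add(k, l), -161) = Add(-161, k, l))
Add(4948709, Mul(-1, Function('m')(Function('W')(46), -1886))) = Add(4948709, Mul(-1, Add(-161, Add(-18, 46), -1886))) = Add(4948709, Mul(-1, Add(-161, 28, -1886))) = Add(4948709, Mul(-1, -2019)) = Add(4948709, 2019) = 4950728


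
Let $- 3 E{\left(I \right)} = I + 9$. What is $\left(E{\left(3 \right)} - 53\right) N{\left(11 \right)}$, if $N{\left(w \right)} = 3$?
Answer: $-171$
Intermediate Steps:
$E{\left(I \right)} = -3 - \frac{I}{3}$ ($E{\left(I \right)} = - \frac{I + 9}{3} = - \frac{9 + I}{3} = -3 - \frac{I}{3}$)
$\left(E{\left(3 \right)} - 53\right) N{\left(11 \right)} = \left(\left(-3 - 1\right) - 53\right) 3 = \left(-4 - 53\right) 3 = \left(-57\right) 3 = -171$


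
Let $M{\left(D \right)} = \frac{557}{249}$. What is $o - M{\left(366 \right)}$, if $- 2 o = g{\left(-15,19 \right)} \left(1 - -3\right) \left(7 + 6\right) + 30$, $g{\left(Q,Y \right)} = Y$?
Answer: $- \frac{127298}{249} \approx -511.24$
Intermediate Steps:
$M{\left(D \right)} = \frac{557}{249}$ ($M{\left(D \right)} = 557 \cdot \frac{1}{249} = \frac{557}{249}$)
$o = -509$ ($o = - \frac{19 \left(1 - -3\right) \left(7 + 6\right) + 30}{2} = - \frac{19 \left(1 + 3\right) 13 + 30}{2} = - \frac{19 \cdot 4 \cdot 13 + 30}{2} = - \frac{19 \cdot 52 + 30}{2} = - \frac{988 + 30}{2} = \left(- \frac{1}{2}\right) 1018 = -509$)
$o - M{\left(366 \right)} = -509 - \frac{557}{249} = - \frac{127298}{249}$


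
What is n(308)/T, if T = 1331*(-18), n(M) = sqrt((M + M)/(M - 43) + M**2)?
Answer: -sqrt(1665496910)/3174435 ≈ -0.012856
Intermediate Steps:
n(M) = sqrt(M**2 + 2*M/(-43 + M)) (n(M) = sqrt((2*M)/(-43 + M) + M**2) = sqrt(2*M/(-43 + M) + M**2) = sqrt(M**2 + 2*M/(-43 + M)))
T = -23958
n(308)/T = sqrt(308*(2 + 308*(-43 + 308))/(-43 + 308))/(-23958) = sqrt(308*(2 + 308*265)/265)*(-1/23958) = sqrt(308*(1/265)*(2 + 81620))*(-1/23958) = sqrt(308*(1/265)*81622)*(-1/23958) = sqrt(25139576/265)*(-1/23958) = (2*sqrt(1665496910)/265)*(-1/23958) = -sqrt(1665496910)/3174435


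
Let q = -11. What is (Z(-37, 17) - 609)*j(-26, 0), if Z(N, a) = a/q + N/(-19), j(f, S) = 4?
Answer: -508788/209 ≈ -2434.4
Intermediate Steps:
Z(N, a) = -a/11 - N/19 (Z(N, a) = a/(-11) + N/(-19) = a*(-1/11) + N*(-1/19) = -a/11 - N/19)
(Z(-37, 17) - 609)*j(-26, 0) = ((-1/11*17 - 1/19*(-37)) - 609)*4 = ((-17/11 + 37/19) - 609)*4 = (84/209 - 609)*4 = -127197/209*4 = -508788/209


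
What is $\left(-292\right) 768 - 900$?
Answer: $-225156$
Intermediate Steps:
$\left(-292\right) 768 - 900 = -224256 - 900 = -225156$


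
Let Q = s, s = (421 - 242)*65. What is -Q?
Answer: -11635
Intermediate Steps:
s = 11635 (s = 179*65 = 11635)
Q = 11635
-Q = -1*11635 = -11635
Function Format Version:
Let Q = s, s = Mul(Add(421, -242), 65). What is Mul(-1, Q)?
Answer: -11635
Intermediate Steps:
s = 11635 (s = Mul(179, 65) = 11635)
Q = 11635
Mul(-1, Q) = Mul(-1, 11635) = -11635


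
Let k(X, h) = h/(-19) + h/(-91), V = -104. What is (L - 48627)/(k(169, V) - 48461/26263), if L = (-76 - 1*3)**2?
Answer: -148053407894/16666127 ≈ -8883.5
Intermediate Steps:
k(X, h) = -110*h/1729 (k(X, h) = h*(-1/19) + h*(-1/91) = -h/19 - h/91 = -110*h/1729)
L = 6241 (L = (-76 - 3)**2 = (-79)**2 = 6241)
(L - 48627)/(k(169, V) - 48461/26263) = (6241 - 48627)/(-110/1729*(-104) - 48461/26263) = -42386/(880/133 - 48461*1/26263) = -42386/(880/133 - 48461/26263) = -42386/16666127/3492979 = -42386*3492979/16666127 = -148053407894/16666127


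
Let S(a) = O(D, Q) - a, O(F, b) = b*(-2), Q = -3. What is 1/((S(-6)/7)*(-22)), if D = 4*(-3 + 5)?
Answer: -7/264 ≈ -0.026515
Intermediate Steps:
D = 8 (D = 4*2 = 8)
O(F, b) = -2*b
S(a) = 6 - a (S(a) = -2*(-3) - a = 6 - a)
1/((S(-6)/7)*(-22)) = 1/(((6 - 1*(-6))/7)*(-22)) = 1/(((6 + 6)*(⅐))*(-22)) = 1/((12*(⅐))*(-22)) = 1/((12/7)*(-22)) = 1/(-264/7) = -7/264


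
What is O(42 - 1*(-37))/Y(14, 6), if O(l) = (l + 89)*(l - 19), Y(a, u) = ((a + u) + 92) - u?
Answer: 5040/53 ≈ 95.094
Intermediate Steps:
Y(a, u) = 92 + a (Y(a, u) = (92 + a + u) - u = 92 + a)
O(l) = (-19 + l)*(89 + l) (O(l) = (89 + l)*(-19 + l) = (-19 + l)*(89 + l))
O(42 - 1*(-37))/Y(14, 6) = (-1691 + (42 - 1*(-37))² + 70*(42 - 1*(-37)))/(92 + 14) = (-1691 + (42 + 37)² + 70*(42 + 37))/106 = (-1691 + 79² + 70*79)*(1/106) = (-1691 + 6241 + 5530)*(1/106) = 10080*(1/106) = 5040/53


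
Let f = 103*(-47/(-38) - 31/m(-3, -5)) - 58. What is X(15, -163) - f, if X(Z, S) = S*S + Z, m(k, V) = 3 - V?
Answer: 4090887/152 ≈ 26914.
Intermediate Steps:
X(Z, S) = Z + S² (X(Z, S) = S² + Z = Z + S²)
f = -50119/152 (f = 103*(-47/(-38) - 31/(3 - 1*(-5))) - 58 = 103*(-47*(-1/38) - 31/(3 + 5)) - 58 = 103*(47/38 - 31/8) - 58 = 103*(-401/152) - 58 = -41303/152 - 58 = -50119/152 ≈ -329.73)
X(15, -163) - f = (15 + (-163)²) - 1*(-50119/152) = (15 + 26569) + 50119/152 = 26584 + 50119/152 = 4090887/152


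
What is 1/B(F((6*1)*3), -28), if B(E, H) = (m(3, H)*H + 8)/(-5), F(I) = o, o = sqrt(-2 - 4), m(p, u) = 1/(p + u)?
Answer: -125/228 ≈ -0.54825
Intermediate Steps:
o = I*sqrt(6) (o = sqrt(-6) = I*sqrt(6) ≈ 2.4495*I)
F(I) = I*sqrt(6)
B(E, H) = -8/5 - H/(5*(3 + H)) (B(E, H) = (H/(3 + H) + 8)/(-5) = (H/(3 + H) + 8)*(-1/5) = (8 + H/(3 + H))*(-1/5) = -8/5 - H/(5*(3 + H)))
1/B(F((6*1)*3), -28) = 1/(3*(-8 - 3*(-28))/(5*(3 - 28))) = 1/((3/5)*(-8 + 84)/(-25)) = 1/((3/5)*(-1/25)*76) = 1/(-228/125) = -125/228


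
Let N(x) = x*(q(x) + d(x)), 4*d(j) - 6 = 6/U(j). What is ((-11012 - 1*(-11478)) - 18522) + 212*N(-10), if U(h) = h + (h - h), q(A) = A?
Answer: 282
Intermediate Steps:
U(h) = h (U(h) = h + 0 = h)
d(j) = 3/2 + 3/(2*j) (d(j) = 3/2 + (6/j)/4 = 3/2 + 3/(2*j))
N(x) = x*(x + 3*(1 + x)/(2*x))
((-11012 - 1*(-11478)) - 18522) + 212*N(-10) = ((-11012 - 1*(-11478)) - 18522) + 212*(3/2 + (-10)² + (3/2)*(-10)) = ((-11012 + 11478) - 18522) + 212*(3/2 + 100 - 15) = (466 - 18522) + 212*(173/2) = -18056 + 18338 = 282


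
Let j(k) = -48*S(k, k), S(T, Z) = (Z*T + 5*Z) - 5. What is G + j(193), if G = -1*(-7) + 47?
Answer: -1833978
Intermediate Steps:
S(T, Z) = -5 + 5*Z + T*Z (S(T, Z) = (T*Z + 5*Z) - 5 = (5*Z + T*Z) - 5 = -5 + 5*Z + T*Z)
j(k) = 240 - 240*k - 48*k**2 (j(k) = -48*(-5 + 5*k + k*k) = -48*(-5 + 5*k + k**2) = -48*(-5 + k**2 + 5*k) = 240 - 240*k - 48*k**2)
G = 54 (G = 7 + 47 = 54)
G + j(193) = 54 + (240 - 240*193 - 48*193**2) = 54 + (240 - 46320 - 48*37249) = 54 + (240 - 46320 - 1787952) = 54 - 1834032 = -1833978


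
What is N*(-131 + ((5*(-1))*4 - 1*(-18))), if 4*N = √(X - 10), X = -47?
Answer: -133*I*√57/4 ≈ -251.03*I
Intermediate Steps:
N = I*√57/4 (N = √(-47 - 10)/4 = √(-57)/4 = (I*√57)/4 = I*√57/4 ≈ 1.8875*I)
N*(-131 + ((5*(-1))*4 - 1*(-18))) = (I*√57/4)*(-131 + ((5*(-1))*4 - 1*(-18))) = (I*√57/4)*(-131 + (-5*4 + 18)) = (I*√57/4)*(-131 + (-20 + 18)) = (I*√57/4)*(-131 - 2) = (I*√57/4)*(-133) = -133*I*√57/4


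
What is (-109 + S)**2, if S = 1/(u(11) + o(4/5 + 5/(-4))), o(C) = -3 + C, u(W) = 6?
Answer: 30680521/2601 ≈ 11796.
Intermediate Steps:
S = 20/51 (S = 1/(6 + (-3 + (4/5 + 5/(-4)))) = 1/(6 + (-3 + (4*(1/5) + 5*(-1/4)))) = 1/(6 + (-3 + (4/5 - 5/4))) = 1/(6 + (-3 - 9/20)) = 1/(6 - 69/20) = 1/(51/20) = 20/51 ≈ 0.39216)
(-109 + S)**2 = (-109 + 20/51)**2 = (-5539/51)**2 = 30680521/2601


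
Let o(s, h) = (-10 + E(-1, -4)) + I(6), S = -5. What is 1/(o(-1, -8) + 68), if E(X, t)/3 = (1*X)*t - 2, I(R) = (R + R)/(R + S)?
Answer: 1/76 ≈ 0.013158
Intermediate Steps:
I(R) = 2*R/(-5 + R) (I(R) = (R + R)/(R - 5) = (2*R)/(-5 + R) = 2*R/(-5 + R))
E(X, t) = -6 + 3*X*t (E(X, t) = 3*((1*X)*t - 2) = 3*(X*t - 2) = 3*(-2 + X*t) = -6 + 3*X*t)
o(s, h) = 8 (o(s, h) = (-10 + (-6 + 3*(-1)*(-4))) + 2*6/(-5 + 6) = (-10 + (-6 + 12)) + 2*6/1 = (-10 + 6) + 2*6*1 = -4 + 12 = 8)
1/(o(-1, -8) + 68) = 1/(8 + 68) = 1/76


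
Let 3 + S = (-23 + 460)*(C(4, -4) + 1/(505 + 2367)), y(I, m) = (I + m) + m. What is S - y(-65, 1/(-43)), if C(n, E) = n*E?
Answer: -855802745/123496 ≈ -6929.8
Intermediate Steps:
y(I, m) = I + 2*m
C(n, E) = E*n
S = -20089203/2872 (S = -3 + (-23 + 460)*(-4*4 + 1/(505 + 2367)) = -3 + 437*(-16 + 1/2872) = -3 + 437*(-45951/2872) = -3 - 20080587/2872 = -20089203/2872 ≈ -6994.8)
S - y(-65, 1/(-43)) = -20089203/2872 - (-65 + 2/(-43)) = -20089203/2872 - (-65 + 2*(-1/43)) = -20089203/2872 - (-65 - 2/43) = -20089203/2872 - 1*(-2797/43) = -20089203/2872 + 2797/43 = -855802745/123496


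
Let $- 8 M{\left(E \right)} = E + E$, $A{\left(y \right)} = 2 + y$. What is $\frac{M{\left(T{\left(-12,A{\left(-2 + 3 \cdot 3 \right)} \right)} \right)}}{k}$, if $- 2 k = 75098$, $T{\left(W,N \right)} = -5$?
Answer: $- \frac{5}{150196} \approx -3.329 \cdot 10^{-5}$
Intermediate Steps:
$k = -37549$ ($k = \left(- \frac{1}{2}\right) 75098 = -37549$)
$M{\left(E \right)} = - \frac{E}{4}$ ($M{\left(E \right)} = - \frac{E + E}{8} = - \frac{2 E}{8} = - \frac{E}{4}$)
$\frac{M{\left(T{\left(-12,A{\left(-2 + 3 \cdot 3 \right)} \right)} \right)}}{k} = \frac{\left(- \frac{1}{4}\right) \left(-5\right)}{-37549} = \frac{5}{4} \left(- \frac{1}{37549}\right) = - \frac{5}{150196}$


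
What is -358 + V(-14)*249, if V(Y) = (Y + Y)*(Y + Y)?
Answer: 194858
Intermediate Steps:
V(Y) = 4*Y² (V(Y) = (2*Y)*(2*Y) = 4*Y²)
-358 + V(-14)*249 = -358 + (4*(-14)²)*249 = -358 + (4*196)*249 = -358 + 784*249 = -358 + 195216 = 194858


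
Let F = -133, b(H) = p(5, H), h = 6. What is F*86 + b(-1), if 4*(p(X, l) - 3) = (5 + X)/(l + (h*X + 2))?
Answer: -708965/62 ≈ -11435.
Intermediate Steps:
p(X, l) = 3 + (5 + X)/(4*(2 + l + 6*X)) (p(X, l) = 3 + ((5 + X)/(l + (6*X + 2)))/4 = 3 + ((5 + X)/(l + (2 + 6*X)))/4 = 3 + ((5 + X)/(2 + l + 6*X))/4 = 3 + (5 + X)/(4*(2 + l + 6*X)))
b(H) = (394 + 12*H)/(4*(32 + H)) (b(H) = (29 + 12*H + 73*5)/(4*(2 + H + 6*5)) = (29 + 12*H + 365)/(4*(2 + H + 30)) = (394 + 12*H)/(4*(32 + H)))
F*86 + b(-1) = -133*86 + (197 + 6*(-1))/(2*(32 - 1)) = -11438 + (½)*(197 - 6)/31 = -11438 + (½)*(1/31)*191 = -11438 + 191/62 = -708965/62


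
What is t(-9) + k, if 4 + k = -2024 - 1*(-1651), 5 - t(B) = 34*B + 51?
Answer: -117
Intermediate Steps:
t(B) = -46 - 34*B (t(B) = 5 - (34*B + 51) = 5 - (51 + 34*B) = 5 + (-51 - 34*B) = -46 - 34*B)
k = -377 (k = -4 + (-2024 - 1*(-1651)) = -4 + (-2024 + 1651) = -4 - 373 = -377)
t(-9) + k = (-46 - 34*(-9)) - 377 = (-46 + 306) - 377 = 260 - 377 = -117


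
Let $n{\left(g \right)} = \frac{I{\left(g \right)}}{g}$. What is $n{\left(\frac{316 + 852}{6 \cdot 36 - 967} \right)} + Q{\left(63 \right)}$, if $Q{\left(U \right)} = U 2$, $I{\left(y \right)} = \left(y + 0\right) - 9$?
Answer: $\frac{155095}{1168} \approx 132.79$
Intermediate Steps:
$I{\left(y \right)} = -9 + y$ ($I{\left(y \right)} = y - 9 = -9 + y$)
$Q{\left(U \right)} = 2 U$
$n{\left(g \right)} = \frac{-9 + g}{g}$
$n{\left(\frac{316 + 852}{6 \cdot 36 - 967} \right)} + Q{\left(63 \right)} = \frac{-9 + \frac{316 + 852}{6 \cdot 36 - 967}}{\left(316 + 852\right) \frac{1}{6 \cdot 36 - 967}} + 2 \cdot 63 = \frac{-9 + \frac{1168}{216 - 967}}{1168 \frac{1}{216 - 967}} + 126 = \frac{-9 + \frac{1168}{-751}}{1168 \frac{1}{-751}} + 126 = \frac{-9 + 1168 \left(- \frac{1}{751}\right)}{1168 \left(- \frac{1}{751}\right)} + 126 = \frac{-9 - \frac{1168}{751}}{- \frac{1168}{751}} + 126 = \left(- \frac{751}{1168}\right) \left(- \frac{7927}{751}\right) + 126 = \frac{7927}{1168} + 126 = \frac{155095}{1168}$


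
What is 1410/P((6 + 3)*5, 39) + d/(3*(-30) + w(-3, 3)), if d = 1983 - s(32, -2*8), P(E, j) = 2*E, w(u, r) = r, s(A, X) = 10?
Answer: -610/87 ≈ -7.0115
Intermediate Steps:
d = 1973 (d = 1983 - 1*10 = 1983 - 10 = 1973)
1410/P((6 + 3)*5, 39) + d/(3*(-30) + w(-3, 3)) = 1410/((2*((6 + 3)*5))) + 1973/(3*(-30) + 3) = 1410/((2*(9*5))) + 1973/(-90 + 3) = 1410/((2*45)) + 1973/(-87) = 1410/90 + 1973*(-1/87) = 1410*(1/90) - 1973/87 = 47/3 - 1973/87 = -610/87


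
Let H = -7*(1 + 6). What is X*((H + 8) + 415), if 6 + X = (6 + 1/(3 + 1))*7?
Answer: 28237/2 ≈ 14119.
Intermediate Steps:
H = -49 (H = -7*7 = -49)
X = 151/4 (X = -6 + (6 + 1/(3 + 1))*7 = -6 + (6 + 1/4)*7 = -6 + (25/4)*7 = -6 + 175/4 = 151/4 ≈ 37.750)
X*((H + 8) + 415) = 151*((-49 + 8) + 415)/4 = 151*(-41 + 415)/4 = (151/4)*374 = 28237/2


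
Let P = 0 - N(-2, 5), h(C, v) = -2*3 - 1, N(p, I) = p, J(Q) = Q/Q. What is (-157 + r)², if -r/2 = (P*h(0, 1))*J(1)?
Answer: 16641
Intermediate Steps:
J(Q) = 1
h(C, v) = -7 (h(C, v) = -6 - 1 = -7)
P = 2 (P = 0 - 1*(-2) = 0 + 2 = 2)
r = 28 (r = -2*2*(-7) = -(-28) = -2*(-14) = 28)
(-157 + r)² = (-157 + 28)² = (-129)² = 16641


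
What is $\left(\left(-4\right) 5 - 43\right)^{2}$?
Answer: $3969$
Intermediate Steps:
$\left(\left(-4\right) 5 - 43\right)^{2} = \left(-20 - 43\right)^{2} = \left(-63\right)^{2} = 3969$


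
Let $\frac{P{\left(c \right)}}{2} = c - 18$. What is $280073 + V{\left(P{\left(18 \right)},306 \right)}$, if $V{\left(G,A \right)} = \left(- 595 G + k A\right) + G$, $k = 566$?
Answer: $453269$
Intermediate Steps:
$P{\left(c \right)} = -36 + 2 c$ ($P{\left(c \right)} = 2 \left(c - 18\right) = 2 \left(-18 + c\right) = -36 + 2 c$)
$V{\left(G,A \right)} = - 594 G + 566 A$ ($V{\left(G,A \right)} = \left(- 595 G + 566 A\right) + G = - 594 G + 566 A$)
$280073 + V{\left(P{\left(18 \right)},306 \right)} = 280073 + \left(- 594 \left(-36 + 2 \cdot 18\right) + 566 \cdot 306\right) = 280073 + \left(- 594 \left(-36 + 36\right) + 173196\right) = 280073 + \left(\left(-594\right) 0 + 173196\right) = 280073 + \left(0 + 173196\right) = 280073 + 173196 = 453269$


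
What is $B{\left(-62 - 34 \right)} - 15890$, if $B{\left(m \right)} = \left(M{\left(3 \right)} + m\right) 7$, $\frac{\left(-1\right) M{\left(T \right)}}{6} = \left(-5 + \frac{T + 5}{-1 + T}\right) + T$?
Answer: $-16646$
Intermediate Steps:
$M{\left(T \right)} = 30 - 6 T - \frac{6 \left(5 + T\right)}{-1 + T}$ ($M{\left(T \right)} = - 6 \left(\left(-5 + \frac{T + 5}{-1 + T}\right) + T\right) = - 6 \left(\left(-5 + \frac{5 + T}{-1 + T}\right) + T\right) = - 6 \left(-5 + T + \frac{5 + T}{-1 + T}\right) = 30 - 6 T - \frac{6 \left(5 + T\right)}{-1 + T}$)
$B{\left(m \right)} = -84 + 7 m$ ($B{\left(m \right)} = \left(\frac{6 \left(-10 - 3^{2} + 5 \cdot 3\right)}{-1 + 3} + m\right) 7 = \left(\frac{6 \left(-10 - 9 + 15\right)}{2} + m\right) 7 = \left(6 \cdot \frac{1}{2} \left(-10 - 9 + 15\right) + m\right) 7 = \left(6 \cdot \frac{1}{2} \left(-4\right) + m\right) 7 = \left(-12 + m\right) 7 = -84 + 7 m$)
$B{\left(-62 - 34 \right)} - 15890 = \left(-84 + 7 \left(-62 - 34\right)\right) - 15890 = \left(-84 + 7 \left(-96\right)\right) - 15890 = \left(-84 - 672\right) - 15890 = -756 - 15890 = -16646$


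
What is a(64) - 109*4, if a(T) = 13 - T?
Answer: -487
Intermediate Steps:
a(64) - 109*4 = (13 - 1*64) - 109*4 = (13 - 64) - 1*436 = -51 - 436 = -487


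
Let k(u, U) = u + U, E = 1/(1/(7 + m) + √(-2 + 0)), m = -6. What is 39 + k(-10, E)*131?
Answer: (-1271*√2 + 1140*I)/(√2 - I) ≈ -1227.3 - 61.754*I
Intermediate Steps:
E = 1/(1 + I*√2) (E = 1/(1/(7 - 6) + √(-2 + 0)) = 1/(1/1 + √(-2)) = 1/(1 + I*√2) ≈ 0.33333 - 0.4714*I)
k(u, U) = U + u
39 + k(-10, E)*131 = 39 + ((⅓ - I*√2/3) - 10)*131 = 39 + (-29/3 - I*√2/3)*131 = 39 + (-3799/3 - 131*I*√2/3) = -3682/3 - 131*I*√2/3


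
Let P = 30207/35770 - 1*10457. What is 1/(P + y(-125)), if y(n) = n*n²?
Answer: -35770/70237297933 ≈ -5.0927e-7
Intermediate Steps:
y(n) = n³
P = -374016683/35770 (P = 30207*(1/35770) - 10457 = 30207/35770 - 10457 = -374016683/35770 ≈ -10456.)
1/(P + y(-125)) = 1/(-374016683/35770 + (-125)³) = 1/(-374016683/35770 - 1953125) = 1/(-70237297933/35770) = -35770/70237297933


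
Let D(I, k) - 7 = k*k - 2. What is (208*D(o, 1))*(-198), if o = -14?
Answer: -247104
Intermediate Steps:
D(I, k) = 5 + k² (D(I, k) = 7 + (k*k - 2) = 7 + (k² - 2) = 7 + (-2 + k²) = 5 + k²)
(208*D(o, 1))*(-198) = (208*(5 + 1²))*(-198) = (208*(5 + 1))*(-198) = (208*6)*(-198) = 1248*(-198) = -247104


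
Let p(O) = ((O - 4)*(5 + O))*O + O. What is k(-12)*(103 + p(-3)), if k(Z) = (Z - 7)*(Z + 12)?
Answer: 0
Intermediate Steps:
k(Z) = (-7 + Z)*(12 + Z)
p(O) = O + O*(-4 + O)*(5 + O) (p(O) = ((-4 + O)*(5 + O))*O + O = O*(-4 + O)*(5 + O) + O = O + O*(-4 + O)*(5 + O))
k(-12)*(103 + p(-3)) = (-84 + (-12)² + 5*(-12))*(103 - 3*(-19 - 3 + (-3)²)) = (-84 + 144 - 60)*(103 - 3*(-19 - 3 + 9)) = 0*(103 - 3*(-13)) = 0*(103 + 39) = 0*142 = 0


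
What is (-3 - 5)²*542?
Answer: 34688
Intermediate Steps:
(-3 - 5)²*542 = (-8)²*542 = 64*542 = 34688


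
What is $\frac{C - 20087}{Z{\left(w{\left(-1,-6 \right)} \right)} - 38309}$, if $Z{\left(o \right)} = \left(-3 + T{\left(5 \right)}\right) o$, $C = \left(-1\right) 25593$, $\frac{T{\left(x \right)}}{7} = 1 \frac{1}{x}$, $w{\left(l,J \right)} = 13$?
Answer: $\frac{228400}{191649} \approx 1.1918$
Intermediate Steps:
$T{\left(x \right)} = \frac{7}{x}$ ($T{\left(x \right)} = 7 \cdot 1 \frac{1}{x} = \frac{7}{x}$)
$C = -25593$
$Z{\left(o \right)} = - \frac{8 o}{5}$ ($Z{\left(o \right)} = \left(-3 + \frac{7}{5}\right) o = - \frac{8 o}{5}$)
$\frac{C - 20087}{Z{\left(w{\left(-1,-6 \right)} \right)} - 38309} = \frac{-25593 - 20087}{\left(- \frac{8}{5}\right) 13 - 38309} = - \frac{45680}{- \frac{104}{5} - 38309} = - \frac{45680}{- \frac{191649}{5}} = \left(-45680\right) \left(- \frac{5}{191649}\right) = \frac{228400}{191649}$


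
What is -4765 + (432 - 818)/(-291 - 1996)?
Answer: -10897169/2287 ≈ -4764.8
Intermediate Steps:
-4765 + (432 - 818)/(-291 - 1996) = -4765 - 386/(-2287) = -4765 - 386*(-1/2287) = -4765 + 386/2287 = -10897169/2287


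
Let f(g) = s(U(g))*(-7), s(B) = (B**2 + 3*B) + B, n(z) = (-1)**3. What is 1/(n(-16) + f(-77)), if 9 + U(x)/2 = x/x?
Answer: -1/1345 ≈ -0.00074349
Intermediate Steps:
U(x) = -16 (U(x) = -18 + 2*(x/x) = -18 + 2*1 = -18 + 2 = -16)
n(z) = -1
s(B) = B**2 + 4*B
f(g) = -1344 (f(g) = -16*(4 - 16)*(-7) = -16*(-12)*(-7) = 192*(-7) = -1344)
1/(n(-16) + f(-77)) = 1/(-1 - 1344) = 1/(-1345) = -1/1345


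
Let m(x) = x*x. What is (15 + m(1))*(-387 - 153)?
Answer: -8640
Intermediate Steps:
m(x) = x²
(15 + m(1))*(-387 - 153) = (15 + 1²)*(-387 - 153) = (15 + 1)*(-540) = 16*(-540) = -8640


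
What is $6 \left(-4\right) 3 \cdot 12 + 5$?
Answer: $-859$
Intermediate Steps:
$6 \left(-4\right) 3 \cdot 12 + 5 = \left(-24\right) 3 \cdot 12 + 5 = \left(-72\right) 12 + 5 = -864 + 5 = -859$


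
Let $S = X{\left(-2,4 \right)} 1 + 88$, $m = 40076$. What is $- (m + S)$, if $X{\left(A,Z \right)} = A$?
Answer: $-40162$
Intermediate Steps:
$S = 86$ ($S = \left(-2\right) 1 + 88 = -2 + 88 = 86$)
$- (m + S) = - (40076 + 86) = \left(-1\right) 40162 = -40162$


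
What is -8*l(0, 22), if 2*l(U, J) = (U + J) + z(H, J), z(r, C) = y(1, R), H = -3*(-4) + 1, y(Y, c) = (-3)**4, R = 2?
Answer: -412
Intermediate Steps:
y(Y, c) = 81
H = 13 (H = 12 + 1 = 13)
z(r, C) = 81
l(U, J) = 81/2 + J/2 + U/2 (l(U, J) = ((U + J) + 81)/2 = ((J + U) + 81)/2 = (81 + J + U)/2 = 81/2 + J/2 + U/2)
-8*l(0, 22) = -8*(81/2 + (1/2)*22 + (1/2)*0) = -8*(81/2 + 11 + 0) = -8*103/2 = -412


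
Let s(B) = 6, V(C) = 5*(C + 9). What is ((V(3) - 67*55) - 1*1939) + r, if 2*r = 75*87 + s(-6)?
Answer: -4597/2 ≈ -2298.5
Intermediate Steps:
V(C) = 45 + 5*C (V(C) = 5*(9 + C) = 45 + 5*C)
r = 6531/2 (r = (75*87 + 6)/2 = (6525 + 6)/2 = (½)*6531 = 6531/2 ≈ 3265.5)
((V(3) - 67*55) - 1*1939) + r = (((45 + 5*3) - 67*55) - 1*1939) + 6531/2 = (((45 + 15) - 3685) - 1939) + 6531/2 = ((60 - 3685) - 1939) + 6531/2 = (-3625 - 1939) + 6531/2 = -5564 + 6531/2 = -4597/2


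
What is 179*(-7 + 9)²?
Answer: 716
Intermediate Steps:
179*(-7 + 9)² = 179*2² = 179*4 = 716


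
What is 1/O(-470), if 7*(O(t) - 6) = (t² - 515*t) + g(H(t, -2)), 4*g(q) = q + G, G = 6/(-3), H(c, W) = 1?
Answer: 28/1851967 ≈ 1.5119e-5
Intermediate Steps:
G = -2 (G = 6*(-⅓) = -2)
g(q) = -½ + q/4 (g(q) = (q - 2)/4 = (-2 + q)/4 = -½ + q/4)
O(t) = 167/28 - 515*t/7 + t²/7 (O(t) = 6 + ((t² - 515*t) + (-½ + (¼)*1))/7 = 6 + ((t² - 515*t) + (-½ + ¼))/7 = 6 + ((t² - 515*t) - ¼)/7 = 6 + (-¼ + t² - 515*t)/7 = 6 + (-1/28 - 515*t/7 + t²/7) = 167/28 - 515*t/7 + t²/7)
1/O(-470) = 1/(167/28 - 515/7*(-470) + (⅐)*(-470)²) = 1/(167/28 + 242050/7 + (⅐)*220900) = 1/(167/28 + 242050/7 + 220900/7) = 1/(1851967/28) = 28/1851967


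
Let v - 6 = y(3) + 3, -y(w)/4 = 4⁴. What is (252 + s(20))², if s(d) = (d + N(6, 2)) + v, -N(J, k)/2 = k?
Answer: 558009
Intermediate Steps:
N(J, k) = -2*k
y(w) = -1024 (y(w) = -4*4⁴ = -4*256 = -1024)
v = -1015 (v = 6 + (-1024 + 3) = 6 - 1021 = -1015)
s(d) = -1019 + d (s(d) = (d - 2*2) - 1015 = (d - 4) - 1015 = (-4 + d) - 1015 = -1019 + d)
(252 + s(20))² = (252 + (-1019 + 20))² = (252 - 999)² = (-747)² = 558009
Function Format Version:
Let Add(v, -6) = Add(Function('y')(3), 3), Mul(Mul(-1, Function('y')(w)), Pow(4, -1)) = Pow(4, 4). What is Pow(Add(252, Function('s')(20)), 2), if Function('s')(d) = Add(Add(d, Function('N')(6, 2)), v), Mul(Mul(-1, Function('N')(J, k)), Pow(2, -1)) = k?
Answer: 558009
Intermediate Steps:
Function('N')(J, k) = Mul(-2, k)
Function('y')(w) = -1024 (Function('y')(w) = Mul(-4, Pow(4, 4)) = Mul(-4, 256) = -1024)
v = -1015 (v = Add(6, Add(-1024, 3)) = Add(6, -1021) = -1015)
Function('s')(d) = Add(-1019, d) (Function('s')(d) = Add(Add(d, Mul(-2, 2)), -1015) = Add(Add(d, -4), -1015) = Add(Add(-4, d), -1015) = Add(-1019, d))
Pow(Add(252, Function('s')(20)), 2) = Pow(Add(252, Add(-1019, 20)), 2) = Pow(Add(252, -999), 2) = Pow(-747, 2) = 558009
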